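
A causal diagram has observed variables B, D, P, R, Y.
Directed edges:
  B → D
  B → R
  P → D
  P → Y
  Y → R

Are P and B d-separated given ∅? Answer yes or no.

Bayes-Ball from P | ∅ reaches {D,R,Y}.
B ∉ reach(P|∅) ⇒ P ⊥ B | ∅.

Yes — P ⊥ B | ∅.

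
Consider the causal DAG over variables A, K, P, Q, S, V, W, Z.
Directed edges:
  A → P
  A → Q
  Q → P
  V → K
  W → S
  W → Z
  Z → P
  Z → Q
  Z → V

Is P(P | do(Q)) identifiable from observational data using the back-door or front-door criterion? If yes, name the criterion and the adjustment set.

P(P|do(Q)): backdoor, adjust for {A, Z}.

desc(Q)\{Q}={P}; candidates ⊆ {A,K,S,V,W,Z}.
size 0: {}; under {} Q still reaches {A,K,P,S,V,W,Z} ∋ P.
size 1: {A}, {K}, {S} …(+3); under {A} Q still reaches {K,P,S,V,W,Z} ∋ P.
{A,Z}: Q⊥P given {A,Z} in G with Q→· removed — back-door holds.
P(P|do(Q)) = Σ_{A,Z} P(P|Q,A,Z)·P(A,Z).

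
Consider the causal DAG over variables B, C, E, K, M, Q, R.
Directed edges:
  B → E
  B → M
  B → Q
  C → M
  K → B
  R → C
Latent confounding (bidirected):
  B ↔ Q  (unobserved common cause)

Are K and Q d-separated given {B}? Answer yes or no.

Bayes-Ball from K | {B} reaches {Q}.
Q ∈ reach(K|{B}) ⇒ K ⊥̸ Q | {B}.

No — K and Q are d-connected given {B}.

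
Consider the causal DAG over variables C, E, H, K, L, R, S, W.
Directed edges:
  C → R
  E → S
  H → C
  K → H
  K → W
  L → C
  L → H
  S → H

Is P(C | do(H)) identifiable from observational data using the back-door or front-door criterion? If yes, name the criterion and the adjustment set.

desc(H)\{H}={C,R}; candidates ⊆ {E,K,L,S,W}.
size 0: {}; under {} H still reaches {C,E,K,L,R,S,W} ∋ C.
{L}: H⊥C given {L} in G with H→· removed — back-door holds.
P(C|do(H)) = Σ_{L} P(C|H,L)·P(L).

P(C|do(H)): backdoor, adjust for {L}.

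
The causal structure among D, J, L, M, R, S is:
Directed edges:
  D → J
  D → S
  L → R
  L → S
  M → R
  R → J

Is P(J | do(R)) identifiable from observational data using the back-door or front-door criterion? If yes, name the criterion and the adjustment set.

P(J|do(R)): backdoor, adjust for ∅.

desc(R)\{R}={J}; candidates ⊆ {D,L,M,S}.
∅: R⊥J given ∅ in G with R→· removed — back-door holds.
P(J|do(R)) = P(J|R) — no adjustment needed.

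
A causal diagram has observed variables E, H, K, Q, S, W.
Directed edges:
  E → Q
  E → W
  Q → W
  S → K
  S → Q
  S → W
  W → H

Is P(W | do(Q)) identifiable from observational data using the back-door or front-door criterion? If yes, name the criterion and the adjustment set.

desc(Q)\{Q}={H,W}; candidates ⊆ {E,K,S}.
size 0: {}; under {} Q still reaches {E,H,K,S,W} ∋ W.
size 1: {E}, {K}, {S}; under {E} Q still reaches {H,K,S,W} ∋ W.
{E,S}: Q⊥W given {E,S} in G with Q→· removed — back-door holds.
P(W|do(Q)) = Σ_{E,S} P(W|Q,E,S)·P(E,S).

P(W|do(Q)): backdoor, adjust for {E, S}.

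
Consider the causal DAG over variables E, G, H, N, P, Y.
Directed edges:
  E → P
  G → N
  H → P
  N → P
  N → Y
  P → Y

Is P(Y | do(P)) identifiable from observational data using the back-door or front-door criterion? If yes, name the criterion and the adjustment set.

P(Y|do(P)): backdoor, adjust for {N}.

desc(P)\{P}={Y}; candidates ⊆ {E,G,H,N}.
size 0: {}; under {} P still reaches {E,G,H,N,Y} ∋ Y.
{N}: P⊥Y given {N} in G with P→· removed — back-door holds.
P(Y|do(P)) = Σ_{N} P(Y|P,N)·P(N).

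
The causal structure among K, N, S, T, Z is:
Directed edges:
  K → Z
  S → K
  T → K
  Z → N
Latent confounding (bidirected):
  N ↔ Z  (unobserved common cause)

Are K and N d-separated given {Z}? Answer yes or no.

Bayes-Ball from K | {Z} reaches {N,S,T}.
N ∈ reach(K|{Z}) ⇒ K ⊥̸ N | {Z}.

No — K and N are d-connected given {Z}.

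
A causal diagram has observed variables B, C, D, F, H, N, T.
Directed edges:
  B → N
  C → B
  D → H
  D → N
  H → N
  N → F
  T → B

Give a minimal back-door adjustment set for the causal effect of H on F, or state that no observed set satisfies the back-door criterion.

H→F: minimal back-door set {D}.

desc(H)\{H}={F,N}; candidates ⊆ {B,C,D,T}.
size 0: {}; under {} H still reaches {D,F,N} ∋ F.
{D}: H⊥F given {D} in G with H→· removed — back-door holds.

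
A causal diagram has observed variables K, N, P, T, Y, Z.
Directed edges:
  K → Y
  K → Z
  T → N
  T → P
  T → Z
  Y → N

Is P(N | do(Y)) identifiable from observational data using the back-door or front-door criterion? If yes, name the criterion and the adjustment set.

desc(Y)\{Y}={N}; candidates ⊆ {K,P,T,Z}.
∅: Y⊥N given ∅ in G with Y→· removed — back-door holds.
P(N|do(Y)) = P(N|Y) — no adjustment needed.

P(N|do(Y)): backdoor, adjust for ∅.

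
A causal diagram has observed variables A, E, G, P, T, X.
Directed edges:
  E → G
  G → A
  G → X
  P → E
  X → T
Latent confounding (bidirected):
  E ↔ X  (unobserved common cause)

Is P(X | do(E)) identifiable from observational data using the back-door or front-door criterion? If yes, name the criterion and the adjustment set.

P(X|do(E)): frontdoor, adjust for {G}.

desc(E)\{E}={A,G,T,X}; candidates ⊆ {P}.
E↔X: latent back-door arc(s) into E.
size 0: {}; under {} E still reaches {P,T,X} ∋ X.
size 1: {P}; under {P} E still reaches {T,X} ∋ X.
E↔X cannot be blocked by any observed set — no back-door set.
{G}: (i) intercepts every directed E→X path; (ii) no back-door E→{G}; (iii) {E} blocks every back-door {G}→X. Front-door holds.
P(X|do(E)) = Σ_{G} P(G|E) Σ_{E'} P(X|G,E')P(E').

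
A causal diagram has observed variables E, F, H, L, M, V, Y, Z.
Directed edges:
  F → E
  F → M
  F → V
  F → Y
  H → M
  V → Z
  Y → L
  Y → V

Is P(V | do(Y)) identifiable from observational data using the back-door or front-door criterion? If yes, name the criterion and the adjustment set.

P(V|do(Y)): backdoor, adjust for {F}.

desc(Y)\{Y}={L,V,Z}; candidates ⊆ {E,F,H,M}.
size 0: {}; under {} Y still reaches {E,F,M,V,Z} ∋ V.
{F}: Y⊥V given {F} in G with Y→· removed — back-door holds.
P(V|do(Y)) = Σ_{F} P(V|Y,F)·P(F).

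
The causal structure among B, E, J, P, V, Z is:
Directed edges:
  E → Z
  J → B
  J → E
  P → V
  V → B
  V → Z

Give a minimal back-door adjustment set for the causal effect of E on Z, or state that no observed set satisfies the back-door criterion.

desc(E)\{E}={Z}; candidates ⊆ {B,J,P,V}.
∅: E⊥Z given ∅ in G with E→· removed — back-door holds.

E→Z: minimal back-door set ∅.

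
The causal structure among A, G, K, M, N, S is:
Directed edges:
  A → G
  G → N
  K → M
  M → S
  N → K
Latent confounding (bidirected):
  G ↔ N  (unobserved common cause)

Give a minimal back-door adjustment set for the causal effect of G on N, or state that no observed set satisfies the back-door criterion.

G→N: no observed back-door set.

desc(G)\{G}={K,M,N,S}; candidates ⊆ {A}.
G↔N: latent back-door arc(s) into G.
size 0: {}; under {} G still reaches {A,K,M,N,S} ∋ N.
size 1: {A}; under {A} G still reaches {K,M,N,S} ∋ N.
G↔N cannot be blocked by any observed set — no back-door set.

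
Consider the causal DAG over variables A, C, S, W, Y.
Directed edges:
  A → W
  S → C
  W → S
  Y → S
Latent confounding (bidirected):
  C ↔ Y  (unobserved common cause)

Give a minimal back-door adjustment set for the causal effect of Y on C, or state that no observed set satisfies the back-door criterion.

Y→C: no observed back-door set.

desc(Y)\{Y}={C,S}; candidates ⊆ {A,W}.
Y↔C: latent back-door arc(s) into Y.
size 0: {}; under {} Y still reaches {C} ∋ C.
size 1: {A}, {W}; under {A} Y still reaches {C} ∋ C.
size 2: {A,W}; under {A,W} Y still reaches {C} ∋ C.
Y↔C cannot be blocked by any observed set — no back-door set.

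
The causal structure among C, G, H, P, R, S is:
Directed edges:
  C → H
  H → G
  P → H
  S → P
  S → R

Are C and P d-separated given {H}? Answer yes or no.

Bayes-Ball from C | {H} reaches {P,R,S}.
P ∈ reach(C|{H}) ⇒ C ⊥̸ P | {H}.

No — C and P are d-connected given {H}.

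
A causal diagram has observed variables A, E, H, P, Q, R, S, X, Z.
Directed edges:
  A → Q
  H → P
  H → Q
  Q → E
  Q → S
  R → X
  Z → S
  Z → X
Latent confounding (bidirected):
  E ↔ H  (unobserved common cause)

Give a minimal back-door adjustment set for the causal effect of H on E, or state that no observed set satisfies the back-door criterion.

H→E: no observed back-door set.

desc(H)\{H}={E,P,Q,S}; candidates ⊆ {A,R,X,Z}.
H↔E: latent back-door arc(s) into H.
size 0: {}; under {} H still reaches {E} ∋ E.
size 1: {A}, {R}, {X} …(+1); under {A} H still reaches {E} ∋ E.
size 2: {A,R}, {A,X}, {A,Z} …(+3); under {A,R} H still reaches {E} ∋ E.
H↔E cannot be blocked by any observed set — no back-door set.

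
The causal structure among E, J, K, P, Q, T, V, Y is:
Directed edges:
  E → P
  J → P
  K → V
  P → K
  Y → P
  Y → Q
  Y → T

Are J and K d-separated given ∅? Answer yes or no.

No — J and K are d-connected given ∅.

Bayes-Ball from J | ∅ reaches {K,P,V}.
K ∈ reach(J|∅) ⇒ J ⊥̸ K | ∅.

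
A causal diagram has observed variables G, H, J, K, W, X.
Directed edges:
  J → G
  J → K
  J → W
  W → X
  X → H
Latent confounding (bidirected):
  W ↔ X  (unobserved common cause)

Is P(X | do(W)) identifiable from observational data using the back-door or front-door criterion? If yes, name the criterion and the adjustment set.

P(X|do(W)): not identifiable (no BD/FD set).

desc(W)\{W}={H,X}; candidates ⊆ {G,J,K}.
W↔X: latent back-door arc(s) into W.
size 0: {}; under {} W still reaches {G,H,J,K,X} ∋ X.
size 1: {G}, {J}, {K}; under {G} W still reaches {H,J,K,X} ∋ X.
size 2: {G,J}, {G,K}, {J,K}; under {G,J} W still reaches {H,X} ∋ X.
W↔X cannot be blocked by any observed set — no back-door set.
No mediator lies on a directed W→…→X path.
Neither criterion identifies P(X|do(W)) in this graph.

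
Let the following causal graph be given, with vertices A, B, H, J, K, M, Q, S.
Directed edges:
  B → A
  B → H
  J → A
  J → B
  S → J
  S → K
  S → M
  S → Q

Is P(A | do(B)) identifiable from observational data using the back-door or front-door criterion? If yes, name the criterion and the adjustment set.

desc(B)\{B}={A,H}; candidates ⊆ {J,K,M,Q,S}.
size 0: {}; under {} B still reaches {A,J,K,M,Q,S} ∋ A.
{J}: B⊥A given {J} in G with B→· removed — back-door holds.
P(A|do(B)) = Σ_{J} P(A|B,J)·P(J).

P(A|do(B)): backdoor, adjust for {J}.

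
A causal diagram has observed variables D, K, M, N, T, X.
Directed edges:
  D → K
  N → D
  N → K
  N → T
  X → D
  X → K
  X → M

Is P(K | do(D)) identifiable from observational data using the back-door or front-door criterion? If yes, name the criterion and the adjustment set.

P(K|do(D)): backdoor, adjust for {N, X}.

desc(D)\{D}={K}; candidates ⊆ {M,N,T,X}.
size 0: {}; under {} D still reaches {K,M,N,T,X} ∋ K.
size 1: {M}, {N}, {T} …(+1); under {M} D still reaches {K,N,T,X} ∋ K.
{N,X}: D⊥K given {N,X} in G with D→· removed — back-door holds.
P(K|do(D)) = Σ_{N,X} P(K|D,N,X)·P(N,X).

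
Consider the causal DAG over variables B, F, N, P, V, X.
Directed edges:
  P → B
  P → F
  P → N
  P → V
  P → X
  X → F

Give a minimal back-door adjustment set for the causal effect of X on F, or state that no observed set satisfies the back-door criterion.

X→F: minimal back-door set {P}.

desc(X)\{X}={F}; candidates ⊆ {B,N,P,V}.
size 0: {}; under {} X still reaches {B,F,N,P,V} ∋ F.
{P}: X⊥F given {P} in G with X→· removed — back-door holds.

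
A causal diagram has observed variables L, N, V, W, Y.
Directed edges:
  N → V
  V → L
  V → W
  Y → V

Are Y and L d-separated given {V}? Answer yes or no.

Bayes-Ball from Y | {V} reaches {N}.
L ∉ reach(Y|{V}) ⇒ Y ⊥ L | {V}.

Yes — Y ⊥ L | {V}.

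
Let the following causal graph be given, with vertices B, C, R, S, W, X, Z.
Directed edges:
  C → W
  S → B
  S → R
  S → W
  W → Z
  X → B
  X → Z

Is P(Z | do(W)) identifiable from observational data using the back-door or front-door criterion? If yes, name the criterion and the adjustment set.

P(Z|do(W)): backdoor, adjust for ∅.

desc(W)\{W}={Z}; candidates ⊆ {B,C,R,S,X}.
∅: W⊥Z given ∅ in G with W→· removed — back-door holds.
P(Z|do(W)) = P(Z|W) — no adjustment needed.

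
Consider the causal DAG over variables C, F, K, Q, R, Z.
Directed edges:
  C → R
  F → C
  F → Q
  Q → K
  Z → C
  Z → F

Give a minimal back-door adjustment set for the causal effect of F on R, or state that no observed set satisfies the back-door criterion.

F→R: minimal back-door set {Z}.

desc(F)\{F}={C,K,Q,R}; candidates ⊆ {Z}.
size 0: {}; under {} F still reaches {C,R,Z} ∋ R.
{Z}: F⊥R given {Z} in G with F→· removed — back-door holds.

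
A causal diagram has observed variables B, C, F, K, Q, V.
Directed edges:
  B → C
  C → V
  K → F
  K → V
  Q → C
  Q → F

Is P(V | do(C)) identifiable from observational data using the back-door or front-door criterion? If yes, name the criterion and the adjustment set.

P(V|do(C)): backdoor, adjust for ∅.

desc(C)\{C}={V}; candidates ⊆ {B,F,K,Q}.
∅: C⊥V given ∅ in G with C→· removed — back-door holds.
P(V|do(C)) = P(V|C) — no adjustment needed.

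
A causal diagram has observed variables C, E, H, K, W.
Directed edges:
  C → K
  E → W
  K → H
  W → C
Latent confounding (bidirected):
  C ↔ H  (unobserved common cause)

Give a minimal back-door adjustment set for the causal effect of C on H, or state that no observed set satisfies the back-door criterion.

C→H: no observed back-door set.

desc(C)\{C}={H,K}; candidates ⊆ {E,W}.
C↔H: latent back-door arc(s) into C.
size 0: {}; under {} C still reaches {E,H,W} ∋ H.
size 1: {E}, {W}; under {E} C still reaches {H,W} ∋ H.
size 2: {E,W}; under {E,W} C still reaches {H} ∋ H.
C↔H cannot be blocked by any observed set — no back-door set.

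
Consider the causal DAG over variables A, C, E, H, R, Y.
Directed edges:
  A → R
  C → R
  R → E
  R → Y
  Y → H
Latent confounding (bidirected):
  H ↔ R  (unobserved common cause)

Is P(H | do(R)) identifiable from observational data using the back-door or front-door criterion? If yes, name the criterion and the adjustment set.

desc(R)\{R}={E,H,Y}; candidates ⊆ {A,C}.
R↔H: latent back-door arc(s) into R.
size 0: {}; under {} R still reaches {A,C,H} ∋ H.
size 1: {A}, {C}; under {A} R still reaches {C,H} ∋ H.
size 2: {A,C}; under {A,C} R still reaches {H} ∋ H.
R↔H cannot be blocked by any observed set — no back-door set.
{Y}: (i) intercepts every directed R→H path; (ii) no back-door R→{Y}; (iii) {R} blocks every back-door {Y}→H. Front-door holds.
P(H|do(R)) = Σ_{Y} P(Y|R) Σ_{R'} P(H|Y,R')P(R').

P(H|do(R)): frontdoor, adjust for {Y}.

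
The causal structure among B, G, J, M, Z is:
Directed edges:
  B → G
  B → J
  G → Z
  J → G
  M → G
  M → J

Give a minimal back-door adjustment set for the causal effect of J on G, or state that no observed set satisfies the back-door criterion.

desc(J)\{J}={G,Z}; candidates ⊆ {B,M}.
size 0: {}; under {} J still reaches {B,G,M,Z} ∋ G.
size 1: {B}, {M}; under {B} J still reaches {G,M,Z} ∋ G.
{B,M}: J⊥G given {B,M} in G with J→· removed — back-door holds.

J→G: minimal back-door set {B, M}.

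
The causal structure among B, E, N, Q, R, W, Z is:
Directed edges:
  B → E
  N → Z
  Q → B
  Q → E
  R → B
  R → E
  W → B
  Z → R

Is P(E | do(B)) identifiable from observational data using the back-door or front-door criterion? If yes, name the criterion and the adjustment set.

P(E|do(B)): backdoor, adjust for {Q, R}.

desc(B)\{B}={E}; candidates ⊆ {N,Q,R,W,Z}.
size 0: {}; under {} B still reaches {E,N,Q,R,W,Z} ∋ E.
size 1: {N}, {Q}, {R} …(+2); under {N} B still reaches {E,Q,R,W,Z} ∋ E.
{Q,R}: B⊥E given {Q,R} in G with B→· removed — back-door holds.
P(E|do(B)) = Σ_{Q,R} P(E|B,Q,R)·P(Q,R).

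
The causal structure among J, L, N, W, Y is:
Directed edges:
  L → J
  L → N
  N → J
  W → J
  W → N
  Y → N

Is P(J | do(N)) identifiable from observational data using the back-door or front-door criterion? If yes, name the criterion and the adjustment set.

P(J|do(N)): backdoor, adjust for {L, W}.

desc(N)\{N}={J}; candidates ⊆ {L,W,Y}.
size 0: {}; under {} N still reaches {J,L,W,Y} ∋ J.
size 1: {L}, {W}, {Y}; under {L} N still reaches {J,W,Y} ∋ J.
{L,W}: N⊥J given {L,W} in G with N→· removed — back-door holds.
P(J|do(N)) = Σ_{L,W} P(J|N,L,W)·P(L,W).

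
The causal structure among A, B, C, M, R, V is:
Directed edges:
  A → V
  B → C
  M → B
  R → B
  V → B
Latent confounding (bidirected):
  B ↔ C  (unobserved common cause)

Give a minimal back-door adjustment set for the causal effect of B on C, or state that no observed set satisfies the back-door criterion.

desc(B)\{B}={C}; candidates ⊆ {A,M,R,V}.
B↔C: latent back-door arc(s) into B.
size 0: {}; under {} B still reaches {A,C,M,R,V} ∋ C.
size 1: {A}, {M}, {R} …(+1); under {A} B still reaches {C,M,R,V} ∋ C.
size 2: {A,M}, {A,R}, {A,V} …(+3); under {A,M} B still reaches {C,R,V} ∋ C.
B↔C cannot be blocked by any observed set — no back-door set.

B→C: no observed back-door set.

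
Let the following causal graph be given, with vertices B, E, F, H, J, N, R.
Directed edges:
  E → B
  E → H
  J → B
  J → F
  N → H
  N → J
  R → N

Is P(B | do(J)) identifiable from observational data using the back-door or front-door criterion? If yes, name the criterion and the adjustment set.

desc(J)\{J}={B,F}; candidates ⊆ {E,H,N,R}.
∅: J⊥B given ∅ in G with J→· removed — back-door holds.
P(B|do(J)) = P(B|J) — no adjustment needed.

P(B|do(J)): backdoor, adjust for ∅.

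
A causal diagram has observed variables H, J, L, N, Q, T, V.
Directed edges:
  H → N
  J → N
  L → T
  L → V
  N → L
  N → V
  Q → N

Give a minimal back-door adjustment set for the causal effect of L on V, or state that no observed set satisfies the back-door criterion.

L→V: minimal back-door set {N}.

desc(L)\{L}={T,V}; candidates ⊆ {H,J,N,Q}.
size 0: {}; under {} L still reaches {H,J,N,Q,V} ∋ V.
{N}: L⊥V given {N} in G with L→· removed — back-door holds.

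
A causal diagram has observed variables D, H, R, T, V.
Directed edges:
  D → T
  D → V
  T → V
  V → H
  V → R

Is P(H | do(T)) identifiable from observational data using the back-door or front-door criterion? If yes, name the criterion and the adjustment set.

P(H|do(T)): backdoor, adjust for {D}.

desc(T)\{T}={H,R,V}; candidates ⊆ {D}.
size 0: {}; under {} T still reaches {D,H,R,V} ∋ H.
{D}: T⊥H given {D} in G with T→· removed — back-door holds.
P(H|do(T)) = Σ_{D} P(H|T,D)·P(D).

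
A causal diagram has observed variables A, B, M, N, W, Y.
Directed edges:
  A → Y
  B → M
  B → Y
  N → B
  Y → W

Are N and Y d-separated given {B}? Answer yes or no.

Yes — N ⊥ Y | {B}.

Bayes-Ball from N | {B} reaches ∅.
Y ∉ reach(N|{B}) ⇒ N ⊥ Y | {B}.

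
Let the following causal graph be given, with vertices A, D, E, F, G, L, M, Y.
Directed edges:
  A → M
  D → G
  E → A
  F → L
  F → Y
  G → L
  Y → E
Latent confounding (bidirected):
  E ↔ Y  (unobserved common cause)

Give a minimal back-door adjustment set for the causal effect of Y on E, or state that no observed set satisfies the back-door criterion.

desc(Y)\{Y}={A,E,M}; candidates ⊆ {D,F,G,L}.
Y↔E: latent back-door arc(s) into Y.
size 0: {}; under {} Y still reaches {A,E,F,L,M} ∋ E.
size 1: {D}, {F}, {G} …(+1); under {D} Y still reaches {A,E,F,L,M} ∋ E.
size 2: {D,F}, {D,G}, {D,L} …(+3); under {D,F} Y still reaches {A,E,M} ∋ E.
Y↔E cannot be blocked by any observed set — no back-door set.

Y→E: no observed back-door set.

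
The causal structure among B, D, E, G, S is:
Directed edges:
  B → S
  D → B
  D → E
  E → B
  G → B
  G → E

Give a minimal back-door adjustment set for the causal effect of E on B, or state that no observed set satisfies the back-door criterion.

desc(E)\{E}={B,S}; candidates ⊆ {D,G}.
size 0: {}; under {} E still reaches {B,D,G,S} ∋ B.
size 1: {D}, {G}; under {D} E still reaches {B,G,S} ∋ B.
{D,G}: E⊥B given {D,G} in G with E→· removed — back-door holds.

E→B: minimal back-door set {D, G}.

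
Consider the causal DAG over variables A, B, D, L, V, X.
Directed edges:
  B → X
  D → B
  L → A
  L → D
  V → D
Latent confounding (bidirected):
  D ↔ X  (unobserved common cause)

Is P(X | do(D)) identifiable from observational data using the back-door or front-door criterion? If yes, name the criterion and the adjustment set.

desc(D)\{D}={B,X}; candidates ⊆ {A,L,V}.
D↔X: latent back-door arc(s) into D.
size 0: {}; under {} D still reaches {A,L,V,X} ∋ X.
size 1: {A}, {L}, {V}; under {A} D still reaches {L,V,X} ∋ X.
size 2: {A,L}, {A,V}, {L,V}; under {A,L} D still reaches {V,X} ∋ X.
D↔X cannot be blocked by any observed set — no back-door set.
{B}: (i) intercepts every directed D→X path; (ii) no back-door D→{B}; (iii) {D} blocks every back-door {B}→X. Front-door holds.
P(X|do(D)) = Σ_{B} P(B|D) Σ_{D'} P(X|B,D')P(D').

P(X|do(D)): frontdoor, adjust for {B}.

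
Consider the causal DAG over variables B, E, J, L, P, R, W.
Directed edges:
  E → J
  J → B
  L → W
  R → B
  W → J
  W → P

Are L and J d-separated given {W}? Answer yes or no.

Bayes-Ball from L | {W} reaches ∅.
J ∉ reach(L|{W}) ⇒ L ⊥ J | {W}.

Yes — L ⊥ J | {W}.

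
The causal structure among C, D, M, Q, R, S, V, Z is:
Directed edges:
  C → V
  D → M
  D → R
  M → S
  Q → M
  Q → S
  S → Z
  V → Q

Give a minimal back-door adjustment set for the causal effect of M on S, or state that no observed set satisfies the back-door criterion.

desc(M)\{M}={S,Z}; candidates ⊆ {C,D,Q,R,V}.
size 0: {}; under {} M still reaches {C,D,Q,R,S,V,Z} ∋ S.
{Q}: M⊥S given {Q} in G with M→· removed — back-door holds.

M→S: minimal back-door set {Q}.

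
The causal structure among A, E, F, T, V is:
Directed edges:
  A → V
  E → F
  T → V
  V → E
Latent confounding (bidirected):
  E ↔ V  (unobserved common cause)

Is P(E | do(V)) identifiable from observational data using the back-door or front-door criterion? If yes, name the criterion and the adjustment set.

P(E|do(V)): not identifiable (no BD/FD set).

desc(V)\{V}={E,F}; candidates ⊆ {A,T}.
V↔E: latent back-door arc(s) into V.
size 0: {}; under {} V still reaches {A,E,F,T} ∋ E.
size 1: {A}, {T}; under {A} V still reaches {E,F,T} ∋ E.
size 2: {A,T}; under {A,T} V still reaches {E,F} ∋ E.
V↔E cannot be blocked by any observed set — no back-door set.
No mediator lies on a directed V→…→E path.
Neither criterion identifies P(E|do(V)) in this graph.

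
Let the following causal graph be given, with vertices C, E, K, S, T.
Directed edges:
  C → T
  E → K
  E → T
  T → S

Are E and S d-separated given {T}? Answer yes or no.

Bayes-Ball from E | {T} reaches {C,K}.
S ∉ reach(E|{T}) ⇒ E ⊥ S | {T}.

Yes — E ⊥ S | {T}.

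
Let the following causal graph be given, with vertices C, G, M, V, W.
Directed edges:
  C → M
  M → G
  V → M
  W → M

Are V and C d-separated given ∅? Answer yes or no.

Bayes-Ball from V | ∅ reaches {G,M}.
C ∉ reach(V|∅) ⇒ V ⊥ C | ∅.

Yes — V ⊥ C | ∅.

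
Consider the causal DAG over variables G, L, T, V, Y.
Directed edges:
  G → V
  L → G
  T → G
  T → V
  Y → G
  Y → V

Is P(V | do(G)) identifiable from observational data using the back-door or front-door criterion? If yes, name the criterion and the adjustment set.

P(V|do(G)): backdoor, adjust for {T, Y}.

desc(G)\{G}={V}; candidates ⊆ {L,T,Y}.
size 0: {}; under {} G still reaches {L,T,V,Y} ∋ V.
size 1: {L}, {T}, {Y}; under {L} G still reaches {T,V,Y} ∋ V.
{T,Y}: G⊥V given {T,Y} in G with G→· removed — back-door holds.
P(V|do(G)) = Σ_{T,Y} P(V|G,T,Y)·P(T,Y).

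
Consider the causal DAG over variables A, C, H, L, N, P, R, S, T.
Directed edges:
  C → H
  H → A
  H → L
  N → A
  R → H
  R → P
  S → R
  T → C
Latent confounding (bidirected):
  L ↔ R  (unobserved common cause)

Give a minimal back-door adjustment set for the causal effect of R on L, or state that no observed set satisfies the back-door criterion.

desc(R)\{R}={A,H,L,P}; candidates ⊆ {C,N,S,T}.
R↔L: latent back-door arc(s) into R.
size 0: {}; under {} R still reaches {L,S} ∋ L.
size 1: {C}, {N}, {S} …(+1); under {C} R still reaches {L,S} ∋ L.
size 2: {C,N}, {C,S}, {C,T} …(+3); under {C,N} R still reaches {L,S} ∋ L.
R↔L cannot be blocked by any observed set — no back-door set.

R→L: no observed back-door set.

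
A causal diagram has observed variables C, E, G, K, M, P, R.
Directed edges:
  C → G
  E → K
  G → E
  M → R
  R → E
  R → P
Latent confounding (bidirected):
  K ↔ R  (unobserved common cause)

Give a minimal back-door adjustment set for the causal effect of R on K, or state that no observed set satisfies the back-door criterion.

R→K: no observed back-door set.

desc(R)\{R}={E,K,P}; candidates ⊆ {C,G,M}.
R↔K: latent back-door arc(s) into R.
size 0: {}; under {} R still reaches {K,M} ∋ K.
size 1: {C}, {G}, {M}; under {C} R still reaches {K,M} ∋ K.
size 2: {C,G}, {C,M}, {G,M}; under {C,G} R still reaches {K,M} ∋ K.
R↔K cannot be blocked by any observed set — no back-door set.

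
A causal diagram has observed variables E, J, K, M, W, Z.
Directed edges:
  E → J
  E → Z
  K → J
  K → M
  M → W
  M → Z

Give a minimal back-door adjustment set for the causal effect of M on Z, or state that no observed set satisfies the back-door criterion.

desc(M)\{M}={W,Z}; candidates ⊆ {E,J,K}.
∅: M⊥Z given ∅ in G with M→· removed — back-door holds.

M→Z: minimal back-door set ∅.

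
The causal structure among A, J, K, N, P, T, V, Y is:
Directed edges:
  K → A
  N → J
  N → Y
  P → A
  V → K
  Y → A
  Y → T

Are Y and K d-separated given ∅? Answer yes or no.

Yes — Y ⊥ K | ∅.

Bayes-Ball from Y | ∅ reaches {A,J,N,T}.
K ∉ reach(Y|∅) ⇒ Y ⊥ K | ∅.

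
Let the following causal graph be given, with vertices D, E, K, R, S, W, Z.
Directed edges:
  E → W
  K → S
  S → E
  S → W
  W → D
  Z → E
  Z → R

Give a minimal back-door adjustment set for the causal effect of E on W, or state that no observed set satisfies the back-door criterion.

E→W: minimal back-door set {S}.

desc(E)\{E}={D,W}; candidates ⊆ {K,R,S,Z}.
size 0: {}; under {} E still reaches {D,K,R,S,W,Z} ∋ W.
{S}: E⊥W given {S} in G with E→· removed — back-door holds.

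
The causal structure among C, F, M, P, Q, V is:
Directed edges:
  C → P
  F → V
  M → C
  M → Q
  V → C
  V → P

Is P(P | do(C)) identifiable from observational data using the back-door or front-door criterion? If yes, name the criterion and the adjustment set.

P(P|do(C)): backdoor, adjust for {V}.

desc(C)\{C}={P}; candidates ⊆ {F,M,Q,V}.
size 0: {}; under {} C still reaches {F,M,P,Q,V} ∋ P.
{V}: C⊥P given {V} in G with C→· removed — back-door holds.
P(P|do(C)) = Σ_{V} P(P|C,V)·P(V).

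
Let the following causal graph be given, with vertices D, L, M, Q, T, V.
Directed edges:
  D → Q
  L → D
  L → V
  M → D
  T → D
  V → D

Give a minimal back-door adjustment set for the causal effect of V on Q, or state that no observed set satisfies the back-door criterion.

V→Q: minimal back-door set {L}.

desc(V)\{V}={D,Q}; candidates ⊆ {L,M,T}.
size 0: {}; under {} V still reaches {D,L,Q} ∋ Q.
{L}: V⊥Q given {L} in G with V→· removed — back-door holds.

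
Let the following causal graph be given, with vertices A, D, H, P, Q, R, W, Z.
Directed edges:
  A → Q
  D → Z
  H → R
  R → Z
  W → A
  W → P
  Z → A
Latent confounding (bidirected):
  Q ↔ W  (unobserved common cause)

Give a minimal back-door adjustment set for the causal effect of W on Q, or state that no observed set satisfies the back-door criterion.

W→Q: no observed back-door set.

desc(W)\{W}={A,P,Q}; candidates ⊆ {D,H,R,Z}.
W↔Q: latent back-door arc(s) into W.
size 0: {}; under {} W still reaches {Q} ∋ Q.
size 1: {D}, {H}, {R} …(+1); under {D} W still reaches {Q} ∋ Q.
size 2: {D,H}, {D,R}, {D,Z} …(+3); under {D,H} W still reaches {Q} ∋ Q.
W↔Q cannot be blocked by any observed set — no back-door set.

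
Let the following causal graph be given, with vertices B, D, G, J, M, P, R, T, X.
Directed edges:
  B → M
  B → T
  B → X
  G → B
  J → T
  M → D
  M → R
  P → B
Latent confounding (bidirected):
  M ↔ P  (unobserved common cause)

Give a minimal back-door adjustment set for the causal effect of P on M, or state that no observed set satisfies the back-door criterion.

desc(P)\{P}={B,D,M,R,T,X}; candidates ⊆ {G,J}.
P↔M: latent back-door arc(s) into P.
size 0: {}; under {} P still reaches {D,M,R} ∋ M.
size 1: {G}, {J}; under {G} P still reaches {D,M,R} ∋ M.
size 2: {G,J}; under {G,J} P still reaches {D,M,R} ∋ M.
P↔M cannot be blocked by any observed set — no back-door set.

P→M: no observed back-door set.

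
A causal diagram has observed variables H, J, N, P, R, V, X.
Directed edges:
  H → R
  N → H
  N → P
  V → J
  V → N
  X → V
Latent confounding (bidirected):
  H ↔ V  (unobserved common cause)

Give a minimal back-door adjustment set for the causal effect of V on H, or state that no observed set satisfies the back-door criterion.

desc(V)\{V}={H,J,N,P,R}; candidates ⊆ {X}.
V↔H: latent back-door arc(s) into V.
size 0: {}; under {} V still reaches {H,R,X} ∋ H.
size 1: {X}; under {X} V still reaches {H,R} ∋ H.
V↔H cannot be blocked by any observed set — no back-door set.

V→H: no observed back-door set.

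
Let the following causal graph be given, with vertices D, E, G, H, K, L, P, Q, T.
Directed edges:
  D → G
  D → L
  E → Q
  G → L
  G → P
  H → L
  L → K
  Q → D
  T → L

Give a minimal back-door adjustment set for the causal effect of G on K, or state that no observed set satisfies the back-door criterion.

desc(G)\{G}={K,L,P}; candidates ⊆ {D,E,H,Q,T}.
size 0: {}; under {} G still reaches {D,E,K,L,Q} ∋ K.
{D}: G⊥K given {D} in G with G→· removed — back-door holds.

G→K: minimal back-door set {D}.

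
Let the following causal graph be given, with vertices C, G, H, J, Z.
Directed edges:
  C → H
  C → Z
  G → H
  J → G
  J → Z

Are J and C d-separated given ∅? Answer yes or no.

Bayes-Ball from J | ∅ reaches {G,H,Z}.
C ∉ reach(J|∅) ⇒ J ⊥ C | ∅.

Yes — J ⊥ C | ∅.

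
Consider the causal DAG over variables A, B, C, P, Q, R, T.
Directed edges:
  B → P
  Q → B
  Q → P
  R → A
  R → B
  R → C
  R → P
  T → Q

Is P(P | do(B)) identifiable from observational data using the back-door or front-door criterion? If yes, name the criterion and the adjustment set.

desc(B)\{B}={P}; candidates ⊆ {A,C,Q,R,T}.
size 0: {}; under {} B still reaches {A,C,P,Q,R,T} ∋ P.
size 1: {A}, {C}, {Q} …(+2); under {A} B still reaches {C,P,Q,R,T} ∋ P.
{Q,R}: B⊥P given {Q,R} in G with B→· removed — back-door holds.
P(P|do(B)) = Σ_{Q,R} P(P|B,Q,R)·P(Q,R).

P(P|do(B)): backdoor, adjust for {Q, R}.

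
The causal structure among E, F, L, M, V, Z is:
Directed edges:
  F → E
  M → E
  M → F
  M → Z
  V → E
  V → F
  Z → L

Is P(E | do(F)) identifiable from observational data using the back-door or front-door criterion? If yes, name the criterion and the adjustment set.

P(E|do(F)): backdoor, adjust for {M, V}.

desc(F)\{F}={E}; candidates ⊆ {L,M,V,Z}.
size 0: {}; under {} F still reaches {E,L,M,V,Z} ∋ E.
size 1: {L}, {M}, {V} …(+1); under {L} F still reaches {E,M,V,Z} ∋ E.
{M,V}: F⊥E given {M,V} in G with F→· removed — back-door holds.
P(E|do(F)) = Σ_{M,V} P(E|F,M,V)·P(M,V).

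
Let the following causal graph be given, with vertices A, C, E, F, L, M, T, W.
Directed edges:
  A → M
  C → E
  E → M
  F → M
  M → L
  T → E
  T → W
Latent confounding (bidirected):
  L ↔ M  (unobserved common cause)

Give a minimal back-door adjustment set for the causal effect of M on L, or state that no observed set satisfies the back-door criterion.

desc(M)\{M}={L}; candidates ⊆ {A,C,E,F,T,W}.
M↔L: latent back-door arc(s) into M.
size 0: {}; under {} M still reaches {A,C,E,F,L,T,W} ∋ L.
size 1: {A}, {C}, {E} …(+3); under {A} M still reaches {C,E,F,L,T,W} ∋ L.
size 2: {A,C}, {A,E}, {A,F} …(+12); under {A,C} M still reaches {E,F,L,T,W} ∋ L.
M↔L cannot be blocked by any observed set — no back-door set.

M→L: no observed back-door set.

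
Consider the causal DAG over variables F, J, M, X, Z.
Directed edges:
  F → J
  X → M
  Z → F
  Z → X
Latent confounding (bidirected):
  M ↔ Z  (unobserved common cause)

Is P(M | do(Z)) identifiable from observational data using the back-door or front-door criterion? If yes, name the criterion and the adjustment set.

desc(Z)\{Z}={F,J,M,X}; candidates ⊆ {—}.
Z↔M: latent back-door arc(s) into Z.
size 0: {}; under {} Z still reaches {M} ∋ M.
Z↔M cannot be blocked by any observed set — no back-door set.
{X}: (i) intercepts every directed Z→M path; (ii) no back-door Z→{X}; (iii) {Z} blocks every back-door {X}→M. Front-door holds.
P(M|do(Z)) = Σ_{X} P(X|Z) Σ_{Z'} P(M|X,Z')P(Z').

P(M|do(Z)): frontdoor, adjust for {X}.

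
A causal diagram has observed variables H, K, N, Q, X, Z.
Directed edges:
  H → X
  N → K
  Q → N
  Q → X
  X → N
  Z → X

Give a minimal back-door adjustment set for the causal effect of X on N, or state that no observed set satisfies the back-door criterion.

desc(X)\{X}={K,N}; candidates ⊆ {H,Q,Z}.
size 0: {}; under {} X still reaches {H,K,N,Q,Z} ∋ N.
{Q}: X⊥N given {Q} in G with X→· removed — back-door holds.

X→N: minimal back-door set {Q}.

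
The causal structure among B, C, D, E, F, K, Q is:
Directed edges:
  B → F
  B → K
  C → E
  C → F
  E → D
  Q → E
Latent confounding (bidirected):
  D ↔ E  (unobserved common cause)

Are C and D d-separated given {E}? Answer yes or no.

No — C and D are d-connected given {E}.

Bayes-Ball from C | {E} reaches {D,F,Q}.
D ∈ reach(C|{E}) ⇒ C ⊥̸ D | {E}.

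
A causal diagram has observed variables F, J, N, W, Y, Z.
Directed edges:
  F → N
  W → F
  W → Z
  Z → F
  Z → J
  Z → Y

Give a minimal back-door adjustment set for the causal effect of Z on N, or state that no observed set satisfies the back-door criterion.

desc(Z)\{Z}={F,J,N,Y}; candidates ⊆ {W}.
size 0: {}; under {} Z still reaches {F,N,W} ∋ N.
{W}: Z⊥N given {W} in G with Z→· removed — back-door holds.

Z→N: minimal back-door set {W}.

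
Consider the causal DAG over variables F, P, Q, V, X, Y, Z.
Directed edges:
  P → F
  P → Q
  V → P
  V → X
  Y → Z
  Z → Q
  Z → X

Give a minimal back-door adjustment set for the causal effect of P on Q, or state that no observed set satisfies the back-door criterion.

desc(P)\{P}={F,Q}; candidates ⊆ {V,X,Y,Z}.
∅: P⊥Q given ∅ in G with P→· removed — back-door holds.

P→Q: minimal back-door set ∅.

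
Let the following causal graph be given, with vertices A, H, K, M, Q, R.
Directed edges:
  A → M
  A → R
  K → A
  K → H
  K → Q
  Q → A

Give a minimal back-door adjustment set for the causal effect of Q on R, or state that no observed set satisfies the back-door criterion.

desc(Q)\{Q}={A,M,R}; candidates ⊆ {H,K}.
size 0: {}; under {} Q still reaches {A,H,K,M,R} ∋ R.
{K}: Q⊥R given {K} in G with Q→· removed — back-door holds.

Q→R: minimal back-door set {K}.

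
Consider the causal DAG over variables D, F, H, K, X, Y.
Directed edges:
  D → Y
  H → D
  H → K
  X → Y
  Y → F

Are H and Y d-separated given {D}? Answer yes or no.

Bayes-Ball from H | {D} reaches {K}.
Y ∉ reach(H|{D}) ⇒ H ⊥ Y | {D}.

Yes — H ⊥ Y | {D}.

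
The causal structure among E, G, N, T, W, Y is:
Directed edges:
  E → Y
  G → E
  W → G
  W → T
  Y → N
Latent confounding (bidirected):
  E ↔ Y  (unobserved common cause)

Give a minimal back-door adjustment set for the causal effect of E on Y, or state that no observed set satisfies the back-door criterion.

E→Y: no observed back-door set.

desc(E)\{E}={N,Y}; candidates ⊆ {G,T,W}.
E↔Y: latent back-door arc(s) into E.
size 0: {}; under {} E still reaches {G,N,T,W,Y} ∋ Y.
size 1: {G}, {T}, {W}; under {G} E still reaches {N,Y} ∋ Y.
size 2: {G,T}, {G,W}, {T,W}; under {G,T} E still reaches {N,Y} ∋ Y.
E↔Y cannot be blocked by any observed set — no back-door set.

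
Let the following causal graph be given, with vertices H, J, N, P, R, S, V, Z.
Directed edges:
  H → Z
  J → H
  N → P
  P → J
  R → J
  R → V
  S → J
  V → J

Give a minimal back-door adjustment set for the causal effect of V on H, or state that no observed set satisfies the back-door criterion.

V→H: minimal back-door set {R}.

desc(V)\{V}={H,J,Z}; candidates ⊆ {N,P,R,S}.
size 0: {}; under {} V still reaches {H,J,R,Z} ∋ H.
{R}: V⊥H given {R} in G with V→· removed — back-door holds.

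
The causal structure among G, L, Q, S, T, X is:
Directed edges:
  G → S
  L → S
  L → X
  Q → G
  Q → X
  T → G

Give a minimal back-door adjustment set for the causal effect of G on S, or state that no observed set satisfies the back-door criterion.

G→S: minimal back-door set ∅.

desc(G)\{G}={S}; candidates ⊆ {L,Q,T,X}.
∅: G⊥S given ∅ in G with G→· removed — back-door holds.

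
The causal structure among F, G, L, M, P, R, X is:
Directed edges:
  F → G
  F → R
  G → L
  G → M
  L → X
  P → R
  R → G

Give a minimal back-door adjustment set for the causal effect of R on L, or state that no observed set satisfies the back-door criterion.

desc(R)\{R}={G,L,M,X}; candidates ⊆ {F,P}.
size 0: {}; under {} R still reaches {F,G,L,M,P,X} ∋ L.
{F}: R⊥L given {F} in G with R→· removed — back-door holds.

R→L: minimal back-door set {F}.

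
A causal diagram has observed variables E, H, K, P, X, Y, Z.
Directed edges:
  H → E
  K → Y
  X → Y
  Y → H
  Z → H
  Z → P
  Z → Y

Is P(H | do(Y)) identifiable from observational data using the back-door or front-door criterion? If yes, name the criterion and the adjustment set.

P(H|do(Y)): backdoor, adjust for {Z}.

desc(Y)\{Y}={E,H}; candidates ⊆ {K,P,X,Z}.
size 0: {}; under {} Y still reaches {E,H,K,P,X,Z} ∋ H.
{Z}: Y⊥H given {Z} in G with Y→· removed — back-door holds.
P(H|do(Y)) = Σ_{Z} P(H|Y,Z)·P(Z).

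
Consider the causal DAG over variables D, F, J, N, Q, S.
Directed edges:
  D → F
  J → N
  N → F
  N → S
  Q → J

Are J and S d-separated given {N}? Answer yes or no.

Yes — J ⊥ S | {N}.

Bayes-Ball from J | {N} reaches {Q}.
S ∉ reach(J|{N}) ⇒ J ⊥ S | {N}.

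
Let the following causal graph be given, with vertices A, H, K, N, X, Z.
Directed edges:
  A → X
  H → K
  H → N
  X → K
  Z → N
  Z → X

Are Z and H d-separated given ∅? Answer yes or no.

Bayes-Ball from Z | ∅ reaches {K,N,X}.
H ∉ reach(Z|∅) ⇒ Z ⊥ H | ∅.

Yes — Z ⊥ H | ∅.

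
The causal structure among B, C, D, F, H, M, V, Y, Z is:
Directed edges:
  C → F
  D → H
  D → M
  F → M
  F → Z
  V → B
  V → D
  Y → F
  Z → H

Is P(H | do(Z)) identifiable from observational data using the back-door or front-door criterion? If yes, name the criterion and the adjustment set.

desc(Z)\{Z}={H}; candidates ⊆ {B,C,D,F,M,V,Y}.
∅: Z⊥H given ∅ in G with Z→· removed — back-door holds.
P(H|do(Z)) = P(H|Z) — no adjustment needed.

P(H|do(Z)): backdoor, adjust for ∅.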